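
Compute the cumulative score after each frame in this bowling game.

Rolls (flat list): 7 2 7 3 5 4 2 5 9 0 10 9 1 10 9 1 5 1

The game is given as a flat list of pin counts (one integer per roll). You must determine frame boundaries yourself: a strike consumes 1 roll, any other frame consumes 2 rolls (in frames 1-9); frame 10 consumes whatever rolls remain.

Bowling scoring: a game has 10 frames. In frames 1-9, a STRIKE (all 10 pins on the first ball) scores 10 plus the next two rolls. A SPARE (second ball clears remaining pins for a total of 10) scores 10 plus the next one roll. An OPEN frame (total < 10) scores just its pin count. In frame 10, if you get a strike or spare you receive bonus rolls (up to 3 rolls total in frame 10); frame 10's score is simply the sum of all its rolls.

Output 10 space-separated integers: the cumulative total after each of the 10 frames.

Frame 1: OPEN (7+2=9). Cumulative: 9
Frame 2: SPARE (7+3=10). 10 + next roll (5) = 15. Cumulative: 24
Frame 3: OPEN (5+4=9). Cumulative: 33
Frame 4: OPEN (2+5=7). Cumulative: 40
Frame 5: OPEN (9+0=9). Cumulative: 49
Frame 6: STRIKE. 10 + next two rolls (9+1) = 20. Cumulative: 69
Frame 7: SPARE (9+1=10). 10 + next roll (10) = 20. Cumulative: 89
Frame 8: STRIKE. 10 + next two rolls (9+1) = 20. Cumulative: 109
Frame 9: SPARE (9+1=10). 10 + next roll (5) = 15. Cumulative: 124
Frame 10: OPEN. Sum of all frame-10 rolls (5+1) = 6. Cumulative: 130

Answer: 9 24 33 40 49 69 89 109 124 130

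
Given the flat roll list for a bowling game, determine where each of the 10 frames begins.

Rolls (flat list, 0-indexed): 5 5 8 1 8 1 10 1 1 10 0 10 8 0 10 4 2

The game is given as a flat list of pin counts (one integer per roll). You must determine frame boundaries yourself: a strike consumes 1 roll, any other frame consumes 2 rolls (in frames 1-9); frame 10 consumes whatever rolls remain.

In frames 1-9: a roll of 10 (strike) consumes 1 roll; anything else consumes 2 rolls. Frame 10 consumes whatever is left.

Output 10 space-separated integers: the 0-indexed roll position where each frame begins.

Frame 1 starts at roll index 0: rolls=5,5 (sum=10), consumes 2 rolls
Frame 2 starts at roll index 2: rolls=8,1 (sum=9), consumes 2 rolls
Frame 3 starts at roll index 4: rolls=8,1 (sum=9), consumes 2 rolls
Frame 4 starts at roll index 6: roll=10 (strike), consumes 1 roll
Frame 5 starts at roll index 7: rolls=1,1 (sum=2), consumes 2 rolls
Frame 6 starts at roll index 9: roll=10 (strike), consumes 1 roll
Frame 7 starts at roll index 10: rolls=0,10 (sum=10), consumes 2 rolls
Frame 8 starts at roll index 12: rolls=8,0 (sum=8), consumes 2 rolls
Frame 9 starts at roll index 14: roll=10 (strike), consumes 1 roll
Frame 10 starts at roll index 15: 2 remaining rolls

Answer: 0 2 4 6 7 9 10 12 14 15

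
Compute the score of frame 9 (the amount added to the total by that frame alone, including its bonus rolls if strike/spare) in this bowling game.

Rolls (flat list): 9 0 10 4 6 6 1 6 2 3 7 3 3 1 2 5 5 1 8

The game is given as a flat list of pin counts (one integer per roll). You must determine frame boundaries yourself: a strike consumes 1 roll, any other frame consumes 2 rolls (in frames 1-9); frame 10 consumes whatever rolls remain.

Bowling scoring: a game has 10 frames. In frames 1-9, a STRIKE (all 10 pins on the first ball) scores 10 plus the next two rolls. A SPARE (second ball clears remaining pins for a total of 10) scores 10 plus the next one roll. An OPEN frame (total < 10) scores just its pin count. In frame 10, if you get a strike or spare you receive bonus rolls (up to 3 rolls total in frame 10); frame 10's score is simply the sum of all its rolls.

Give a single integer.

Frame 1: OPEN (9+0=9). Cumulative: 9
Frame 2: STRIKE. 10 + next two rolls (4+6) = 20. Cumulative: 29
Frame 3: SPARE (4+6=10). 10 + next roll (6) = 16. Cumulative: 45
Frame 4: OPEN (6+1=7). Cumulative: 52
Frame 5: OPEN (6+2=8). Cumulative: 60
Frame 6: SPARE (3+7=10). 10 + next roll (3) = 13. Cumulative: 73
Frame 7: OPEN (3+3=6). Cumulative: 79
Frame 8: OPEN (1+2=3). Cumulative: 82
Frame 9: SPARE (5+5=10). 10 + next roll (1) = 11. Cumulative: 93
Frame 10: OPEN. Sum of all frame-10 rolls (1+8) = 9. Cumulative: 102

Answer: 11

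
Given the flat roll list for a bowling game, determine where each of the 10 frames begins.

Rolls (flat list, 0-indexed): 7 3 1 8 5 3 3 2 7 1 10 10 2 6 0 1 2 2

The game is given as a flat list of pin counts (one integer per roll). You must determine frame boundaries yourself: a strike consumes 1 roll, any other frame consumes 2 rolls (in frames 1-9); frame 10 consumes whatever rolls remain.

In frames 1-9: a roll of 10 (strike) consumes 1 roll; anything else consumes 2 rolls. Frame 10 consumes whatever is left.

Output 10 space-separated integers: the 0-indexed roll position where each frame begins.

Frame 1 starts at roll index 0: rolls=7,3 (sum=10), consumes 2 rolls
Frame 2 starts at roll index 2: rolls=1,8 (sum=9), consumes 2 rolls
Frame 3 starts at roll index 4: rolls=5,3 (sum=8), consumes 2 rolls
Frame 4 starts at roll index 6: rolls=3,2 (sum=5), consumes 2 rolls
Frame 5 starts at roll index 8: rolls=7,1 (sum=8), consumes 2 rolls
Frame 6 starts at roll index 10: roll=10 (strike), consumes 1 roll
Frame 7 starts at roll index 11: roll=10 (strike), consumes 1 roll
Frame 8 starts at roll index 12: rolls=2,6 (sum=8), consumes 2 rolls
Frame 9 starts at roll index 14: rolls=0,1 (sum=1), consumes 2 rolls
Frame 10 starts at roll index 16: 2 remaining rolls

Answer: 0 2 4 6 8 10 11 12 14 16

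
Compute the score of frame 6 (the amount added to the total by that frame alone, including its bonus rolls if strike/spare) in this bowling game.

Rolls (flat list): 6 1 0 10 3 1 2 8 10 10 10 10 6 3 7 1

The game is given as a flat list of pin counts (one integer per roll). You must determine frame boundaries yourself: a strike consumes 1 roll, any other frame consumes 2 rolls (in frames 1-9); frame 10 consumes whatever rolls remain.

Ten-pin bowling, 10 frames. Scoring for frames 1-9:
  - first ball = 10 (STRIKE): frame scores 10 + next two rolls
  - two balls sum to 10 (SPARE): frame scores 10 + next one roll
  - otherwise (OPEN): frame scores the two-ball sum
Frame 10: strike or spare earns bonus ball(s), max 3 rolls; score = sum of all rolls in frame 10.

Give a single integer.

Frame 1: OPEN (6+1=7). Cumulative: 7
Frame 2: SPARE (0+10=10). 10 + next roll (3) = 13. Cumulative: 20
Frame 3: OPEN (3+1=4). Cumulative: 24
Frame 4: SPARE (2+8=10). 10 + next roll (10) = 20. Cumulative: 44
Frame 5: STRIKE. 10 + next two rolls (10+10) = 30. Cumulative: 74
Frame 6: STRIKE. 10 + next two rolls (10+10) = 30. Cumulative: 104
Frame 7: STRIKE. 10 + next two rolls (10+6) = 26. Cumulative: 130
Frame 8: STRIKE. 10 + next two rolls (6+3) = 19. Cumulative: 149

Answer: 30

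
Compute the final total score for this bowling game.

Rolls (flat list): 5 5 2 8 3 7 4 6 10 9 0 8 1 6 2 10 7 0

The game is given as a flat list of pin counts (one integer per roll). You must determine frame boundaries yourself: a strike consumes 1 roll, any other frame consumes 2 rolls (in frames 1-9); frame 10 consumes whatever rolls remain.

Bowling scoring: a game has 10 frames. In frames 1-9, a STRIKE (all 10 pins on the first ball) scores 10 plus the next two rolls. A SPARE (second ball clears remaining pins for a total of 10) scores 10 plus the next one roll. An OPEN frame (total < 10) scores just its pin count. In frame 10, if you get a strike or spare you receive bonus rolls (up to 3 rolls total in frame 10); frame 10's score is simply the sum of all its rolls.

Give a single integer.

Answer: 128

Derivation:
Frame 1: SPARE (5+5=10). 10 + next roll (2) = 12. Cumulative: 12
Frame 2: SPARE (2+8=10). 10 + next roll (3) = 13. Cumulative: 25
Frame 3: SPARE (3+7=10). 10 + next roll (4) = 14. Cumulative: 39
Frame 4: SPARE (4+6=10). 10 + next roll (10) = 20. Cumulative: 59
Frame 5: STRIKE. 10 + next two rolls (9+0) = 19. Cumulative: 78
Frame 6: OPEN (9+0=9). Cumulative: 87
Frame 7: OPEN (8+1=9). Cumulative: 96
Frame 8: OPEN (6+2=8). Cumulative: 104
Frame 9: STRIKE. 10 + next two rolls (7+0) = 17. Cumulative: 121
Frame 10: OPEN. Sum of all frame-10 rolls (7+0) = 7. Cumulative: 128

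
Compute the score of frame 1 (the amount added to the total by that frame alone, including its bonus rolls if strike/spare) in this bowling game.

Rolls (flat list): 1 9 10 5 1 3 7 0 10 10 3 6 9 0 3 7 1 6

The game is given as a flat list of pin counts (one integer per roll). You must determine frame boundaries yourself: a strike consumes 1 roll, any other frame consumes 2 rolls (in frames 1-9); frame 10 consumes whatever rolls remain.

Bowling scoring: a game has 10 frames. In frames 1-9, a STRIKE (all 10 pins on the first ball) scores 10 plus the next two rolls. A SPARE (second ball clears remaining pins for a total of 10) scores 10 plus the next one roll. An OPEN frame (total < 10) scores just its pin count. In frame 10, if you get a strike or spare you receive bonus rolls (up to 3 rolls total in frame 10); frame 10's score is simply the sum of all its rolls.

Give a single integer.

Frame 1: SPARE (1+9=10). 10 + next roll (10) = 20. Cumulative: 20
Frame 2: STRIKE. 10 + next two rolls (5+1) = 16. Cumulative: 36
Frame 3: OPEN (5+1=6). Cumulative: 42

Answer: 20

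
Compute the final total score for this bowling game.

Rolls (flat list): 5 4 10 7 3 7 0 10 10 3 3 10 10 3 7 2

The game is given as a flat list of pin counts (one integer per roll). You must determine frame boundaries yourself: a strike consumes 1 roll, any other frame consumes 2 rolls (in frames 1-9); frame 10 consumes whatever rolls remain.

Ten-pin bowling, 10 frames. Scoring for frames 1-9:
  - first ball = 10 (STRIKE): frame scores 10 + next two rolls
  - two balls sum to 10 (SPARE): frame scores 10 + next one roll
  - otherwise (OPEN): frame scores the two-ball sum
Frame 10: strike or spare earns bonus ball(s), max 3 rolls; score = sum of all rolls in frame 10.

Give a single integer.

Frame 1: OPEN (5+4=9). Cumulative: 9
Frame 2: STRIKE. 10 + next two rolls (7+3) = 20. Cumulative: 29
Frame 3: SPARE (7+3=10). 10 + next roll (7) = 17. Cumulative: 46
Frame 4: OPEN (7+0=7). Cumulative: 53
Frame 5: STRIKE. 10 + next two rolls (10+3) = 23. Cumulative: 76
Frame 6: STRIKE. 10 + next two rolls (3+3) = 16. Cumulative: 92
Frame 7: OPEN (3+3=6). Cumulative: 98
Frame 8: STRIKE. 10 + next two rolls (10+3) = 23. Cumulative: 121
Frame 9: STRIKE. 10 + next two rolls (3+7) = 20. Cumulative: 141
Frame 10: SPARE. Sum of all frame-10 rolls (3+7+2) = 12. Cumulative: 153

Answer: 153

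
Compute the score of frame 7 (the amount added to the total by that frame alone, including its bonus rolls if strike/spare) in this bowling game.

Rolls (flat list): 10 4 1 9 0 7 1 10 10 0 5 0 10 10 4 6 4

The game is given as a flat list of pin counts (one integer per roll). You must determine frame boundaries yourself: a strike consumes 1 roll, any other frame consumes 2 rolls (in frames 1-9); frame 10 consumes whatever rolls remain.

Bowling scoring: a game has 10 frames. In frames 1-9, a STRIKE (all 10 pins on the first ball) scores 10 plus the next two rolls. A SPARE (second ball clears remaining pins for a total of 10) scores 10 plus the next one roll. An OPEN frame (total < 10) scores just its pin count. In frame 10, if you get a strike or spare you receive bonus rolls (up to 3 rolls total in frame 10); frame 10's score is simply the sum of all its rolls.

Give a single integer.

Frame 1: STRIKE. 10 + next two rolls (4+1) = 15. Cumulative: 15
Frame 2: OPEN (4+1=5). Cumulative: 20
Frame 3: OPEN (9+0=9). Cumulative: 29
Frame 4: OPEN (7+1=8). Cumulative: 37
Frame 5: STRIKE. 10 + next two rolls (10+0) = 20. Cumulative: 57
Frame 6: STRIKE. 10 + next two rolls (0+5) = 15. Cumulative: 72
Frame 7: OPEN (0+5=5). Cumulative: 77
Frame 8: SPARE (0+10=10). 10 + next roll (10) = 20. Cumulative: 97
Frame 9: STRIKE. 10 + next two rolls (4+6) = 20. Cumulative: 117

Answer: 5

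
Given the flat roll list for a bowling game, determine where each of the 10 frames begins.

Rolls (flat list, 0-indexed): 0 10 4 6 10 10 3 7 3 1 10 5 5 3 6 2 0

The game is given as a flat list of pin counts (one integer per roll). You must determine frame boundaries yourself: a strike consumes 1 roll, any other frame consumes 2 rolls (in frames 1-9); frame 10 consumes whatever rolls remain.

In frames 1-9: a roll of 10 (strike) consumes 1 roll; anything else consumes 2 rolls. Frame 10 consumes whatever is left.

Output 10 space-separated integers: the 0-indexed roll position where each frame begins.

Frame 1 starts at roll index 0: rolls=0,10 (sum=10), consumes 2 rolls
Frame 2 starts at roll index 2: rolls=4,6 (sum=10), consumes 2 rolls
Frame 3 starts at roll index 4: roll=10 (strike), consumes 1 roll
Frame 4 starts at roll index 5: roll=10 (strike), consumes 1 roll
Frame 5 starts at roll index 6: rolls=3,7 (sum=10), consumes 2 rolls
Frame 6 starts at roll index 8: rolls=3,1 (sum=4), consumes 2 rolls
Frame 7 starts at roll index 10: roll=10 (strike), consumes 1 roll
Frame 8 starts at roll index 11: rolls=5,5 (sum=10), consumes 2 rolls
Frame 9 starts at roll index 13: rolls=3,6 (sum=9), consumes 2 rolls
Frame 10 starts at roll index 15: 2 remaining rolls

Answer: 0 2 4 5 6 8 10 11 13 15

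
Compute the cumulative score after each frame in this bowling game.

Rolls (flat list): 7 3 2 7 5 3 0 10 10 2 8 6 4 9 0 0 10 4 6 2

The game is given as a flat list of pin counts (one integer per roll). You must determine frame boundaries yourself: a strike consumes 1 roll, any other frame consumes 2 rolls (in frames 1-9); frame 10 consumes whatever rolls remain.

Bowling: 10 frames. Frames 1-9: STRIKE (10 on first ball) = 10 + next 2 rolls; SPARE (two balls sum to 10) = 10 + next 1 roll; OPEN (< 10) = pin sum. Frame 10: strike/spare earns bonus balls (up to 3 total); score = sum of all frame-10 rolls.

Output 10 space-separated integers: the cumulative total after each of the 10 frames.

Frame 1: SPARE (7+3=10). 10 + next roll (2) = 12. Cumulative: 12
Frame 2: OPEN (2+7=9). Cumulative: 21
Frame 3: OPEN (5+3=8). Cumulative: 29
Frame 4: SPARE (0+10=10). 10 + next roll (10) = 20. Cumulative: 49
Frame 5: STRIKE. 10 + next two rolls (2+8) = 20. Cumulative: 69
Frame 6: SPARE (2+8=10). 10 + next roll (6) = 16. Cumulative: 85
Frame 7: SPARE (6+4=10). 10 + next roll (9) = 19. Cumulative: 104
Frame 8: OPEN (9+0=9). Cumulative: 113
Frame 9: SPARE (0+10=10). 10 + next roll (4) = 14. Cumulative: 127
Frame 10: SPARE. Sum of all frame-10 rolls (4+6+2) = 12. Cumulative: 139

Answer: 12 21 29 49 69 85 104 113 127 139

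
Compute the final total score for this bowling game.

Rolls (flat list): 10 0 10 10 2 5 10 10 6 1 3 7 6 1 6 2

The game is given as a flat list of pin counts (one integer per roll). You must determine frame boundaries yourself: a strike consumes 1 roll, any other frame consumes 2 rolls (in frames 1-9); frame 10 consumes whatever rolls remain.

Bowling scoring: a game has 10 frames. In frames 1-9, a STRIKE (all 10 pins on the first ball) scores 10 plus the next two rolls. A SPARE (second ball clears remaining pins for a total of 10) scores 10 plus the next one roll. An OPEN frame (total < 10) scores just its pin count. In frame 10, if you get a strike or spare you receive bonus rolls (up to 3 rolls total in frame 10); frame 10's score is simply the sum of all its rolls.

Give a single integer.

Frame 1: STRIKE. 10 + next two rolls (0+10) = 20. Cumulative: 20
Frame 2: SPARE (0+10=10). 10 + next roll (10) = 20. Cumulative: 40
Frame 3: STRIKE. 10 + next two rolls (2+5) = 17. Cumulative: 57
Frame 4: OPEN (2+5=7). Cumulative: 64
Frame 5: STRIKE. 10 + next two rolls (10+6) = 26. Cumulative: 90
Frame 6: STRIKE. 10 + next two rolls (6+1) = 17. Cumulative: 107
Frame 7: OPEN (6+1=7). Cumulative: 114
Frame 8: SPARE (3+7=10). 10 + next roll (6) = 16. Cumulative: 130
Frame 9: OPEN (6+1=7). Cumulative: 137
Frame 10: OPEN. Sum of all frame-10 rolls (6+2) = 8. Cumulative: 145

Answer: 145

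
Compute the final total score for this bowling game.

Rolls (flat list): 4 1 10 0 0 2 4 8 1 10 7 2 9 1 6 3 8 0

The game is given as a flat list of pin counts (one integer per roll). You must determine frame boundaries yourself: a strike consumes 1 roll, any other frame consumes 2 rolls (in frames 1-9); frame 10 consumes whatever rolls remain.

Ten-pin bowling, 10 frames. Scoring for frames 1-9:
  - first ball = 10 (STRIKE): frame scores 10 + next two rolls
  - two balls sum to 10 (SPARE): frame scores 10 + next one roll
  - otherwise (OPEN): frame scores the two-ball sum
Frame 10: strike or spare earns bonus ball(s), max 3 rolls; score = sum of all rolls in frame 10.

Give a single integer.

Answer: 91

Derivation:
Frame 1: OPEN (4+1=5). Cumulative: 5
Frame 2: STRIKE. 10 + next two rolls (0+0) = 10. Cumulative: 15
Frame 3: OPEN (0+0=0). Cumulative: 15
Frame 4: OPEN (2+4=6). Cumulative: 21
Frame 5: OPEN (8+1=9). Cumulative: 30
Frame 6: STRIKE. 10 + next two rolls (7+2) = 19. Cumulative: 49
Frame 7: OPEN (7+2=9). Cumulative: 58
Frame 8: SPARE (9+1=10). 10 + next roll (6) = 16. Cumulative: 74
Frame 9: OPEN (6+3=9). Cumulative: 83
Frame 10: OPEN. Sum of all frame-10 rolls (8+0) = 8. Cumulative: 91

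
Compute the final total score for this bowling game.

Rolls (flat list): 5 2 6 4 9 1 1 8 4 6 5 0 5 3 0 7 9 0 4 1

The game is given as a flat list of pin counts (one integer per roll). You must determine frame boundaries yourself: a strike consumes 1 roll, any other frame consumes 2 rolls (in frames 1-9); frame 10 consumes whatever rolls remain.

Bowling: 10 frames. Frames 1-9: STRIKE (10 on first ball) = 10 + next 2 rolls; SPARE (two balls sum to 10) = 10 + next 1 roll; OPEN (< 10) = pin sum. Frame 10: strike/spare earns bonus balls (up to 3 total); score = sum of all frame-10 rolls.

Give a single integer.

Answer: 95

Derivation:
Frame 1: OPEN (5+2=7). Cumulative: 7
Frame 2: SPARE (6+4=10). 10 + next roll (9) = 19. Cumulative: 26
Frame 3: SPARE (9+1=10). 10 + next roll (1) = 11. Cumulative: 37
Frame 4: OPEN (1+8=9). Cumulative: 46
Frame 5: SPARE (4+6=10). 10 + next roll (5) = 15. Cumulative: 61
Frame 6: OPEN (5+0=5). Cumulative: 66
Frame 7: OPEN (5+3=8). Cumulative: 74
Frame 8: OPEN (0+7=7). Cumulative: 81
Frame 9: OPEN (9+0=9). Cumulative: 90
Frame 10: OPEN. Sum of all frame-10 rolls (4+1) = 5. Cumulative: 95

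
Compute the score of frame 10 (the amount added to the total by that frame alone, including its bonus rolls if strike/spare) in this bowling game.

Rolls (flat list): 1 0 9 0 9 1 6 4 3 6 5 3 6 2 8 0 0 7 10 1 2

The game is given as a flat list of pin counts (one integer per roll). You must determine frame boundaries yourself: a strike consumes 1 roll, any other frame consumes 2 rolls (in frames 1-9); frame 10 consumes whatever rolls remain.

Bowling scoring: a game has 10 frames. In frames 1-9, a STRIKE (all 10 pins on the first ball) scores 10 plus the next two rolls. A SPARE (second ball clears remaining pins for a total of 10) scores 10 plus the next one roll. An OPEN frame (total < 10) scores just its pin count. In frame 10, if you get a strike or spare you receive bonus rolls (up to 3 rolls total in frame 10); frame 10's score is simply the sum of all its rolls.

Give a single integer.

Answer: 13

Derivation:
Frame 1: OPEN (1+0=1). Cumulative: 1
Frame 2: OPEN (9+0=9). Cumulative: 10
Frame 3: SPARE (9+1=10). 10 + next roll (6) = 16. Cumulative: 26
Frame 4: SPARE (6+4=10). 10 + next roll (3) = 13. Cumulative: 39
Frame 5: OPEN (3+6=9). Cumulative: 48
Frame 6: OPEN (5+3=8). Cumulative: 56
Frame 7: OPEN (6+2=8). Cumulative: 64
Frame 8: OPEN (8+0=8). Cumulative: 72
Frame 9: OPEN (0+7=7). Cumulative: 79
Frame 10: STRIKE. Sum of all frame-10 rolls (10+1+2) = 13. Cumulative: 92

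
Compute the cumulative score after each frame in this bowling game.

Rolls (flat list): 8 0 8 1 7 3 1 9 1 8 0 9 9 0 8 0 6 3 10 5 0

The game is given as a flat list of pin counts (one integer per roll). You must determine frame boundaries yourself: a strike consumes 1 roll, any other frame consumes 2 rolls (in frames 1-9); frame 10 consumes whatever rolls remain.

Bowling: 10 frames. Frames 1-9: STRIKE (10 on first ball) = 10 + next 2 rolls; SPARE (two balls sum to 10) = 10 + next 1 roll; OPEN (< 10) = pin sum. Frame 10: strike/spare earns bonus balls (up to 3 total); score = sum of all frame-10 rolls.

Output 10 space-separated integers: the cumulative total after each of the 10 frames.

Frame 1: OPEN (8+0=8). Cumulative: 8
Frame 2: OPEN (8+1=9). Cumulative: 17
Frame 3: SPARE (7+3=10). 10 + next roll (1) = 11. Cumulative: 28
Frame 4: SPARE (1+9=10). 10 + next roll (1) = 11. Cumulative: 39
Frame 5: OPEN (1+8=9). Cumulative: 48
Frame 6: OPEN (0+9=9). Cumulative: 57
Frame 7: OPEN (9+0=9). Cumulative: 66
Frame 8: OPEN (8+0=8). Cumulative: 74
Frame 9: OPEN (6+3=9). Cumulative: 83
Frame 10: STRIKE. Sum of all frame-10 rolls (10+5+0) = 15. Cumulative: 98

Answer: 8 17 28 39 48 57 66 74 83 98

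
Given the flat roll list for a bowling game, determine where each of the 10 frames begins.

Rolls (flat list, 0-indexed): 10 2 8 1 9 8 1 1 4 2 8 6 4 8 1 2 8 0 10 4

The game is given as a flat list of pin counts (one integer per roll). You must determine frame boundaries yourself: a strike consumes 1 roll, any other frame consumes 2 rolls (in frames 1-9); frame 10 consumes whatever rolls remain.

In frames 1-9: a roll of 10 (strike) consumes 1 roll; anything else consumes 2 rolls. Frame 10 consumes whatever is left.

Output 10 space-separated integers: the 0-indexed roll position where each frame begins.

Frame 1 starts at roll index 0: roll=10 (strike), consumes 1 roll
Frame 2 starts at roll index 1: rolls=2,8 (sum=10), consumes 2 rolls
Frame 3 starts at roll index 3: rolls=1,9 (sum=10), consumes 2 rolls
Frame 4 starts at roll index 5: rolls=8,1 (sum=9), consumes 2 rolls
Frame 5 starts at roll index 7: rolls=1,4 (sum=5), consumes 2 rolls
Frame 6 starts at roll index 9: rolls=2,8 (sum=10), consumes 2 rolls
Frame 7 starts at roll index 11: rolls=6,4 (sum=10), consumes 2 rolls
Frame 8 starts at roll index 13: rolls=8,1 (sum=9), consumes 2 rolls
Frame 9 starts at roll index 15: rolls=2,8 (sum=10), consumes 2 rolls
Frame 10 starts at roll index 17: 3 remaining rolls

Answer: 0 1 3 5 7 9 11 13 15 17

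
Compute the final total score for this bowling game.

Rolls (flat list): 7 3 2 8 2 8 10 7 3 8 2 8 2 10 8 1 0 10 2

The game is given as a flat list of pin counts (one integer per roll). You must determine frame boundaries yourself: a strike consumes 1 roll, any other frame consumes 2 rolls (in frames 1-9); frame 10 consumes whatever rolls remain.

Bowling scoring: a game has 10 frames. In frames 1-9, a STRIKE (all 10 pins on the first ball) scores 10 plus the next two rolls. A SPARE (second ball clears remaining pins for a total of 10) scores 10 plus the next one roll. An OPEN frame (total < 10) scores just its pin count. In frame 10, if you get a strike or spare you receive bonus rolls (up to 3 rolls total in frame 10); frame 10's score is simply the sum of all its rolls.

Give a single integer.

Frame 1: SPARE (7+3=10). 10 + next roll (2) = 12. Cumulative: 12
Frame 2: SPARE (2+8=10). 10 + next roll (2) = 12. Cumulative: 24
Frame 3: SPARE (2+8=10). 10 + next roll (10) = 20. Cumulative: 44
Frame 4: STRIKE. 10 + next two rolls (7+3) = 20. Cumulative: 64
Frame 5: SPARE (7+3=10). 10 + next roll (8) = 18. Cumulative: 82
Frame 6: SPARE (8+2=10). 10 + next roll (8) = 18. Cumulative: 100
Frame 7: SPARE (8+2=10). 10 + next roll (10) = 20. Cumulative: 120
Frame 8: STRIKE. 10 + next two rolls (8+1) = 19. Cumulative: 139
Frame 9: OPEN (8+1=9). Cumulative: 148
Frame 10: SPARE. Sum of all frame-10 rolls (0+10+2) = 12. Cumulative: 160

Answer: 160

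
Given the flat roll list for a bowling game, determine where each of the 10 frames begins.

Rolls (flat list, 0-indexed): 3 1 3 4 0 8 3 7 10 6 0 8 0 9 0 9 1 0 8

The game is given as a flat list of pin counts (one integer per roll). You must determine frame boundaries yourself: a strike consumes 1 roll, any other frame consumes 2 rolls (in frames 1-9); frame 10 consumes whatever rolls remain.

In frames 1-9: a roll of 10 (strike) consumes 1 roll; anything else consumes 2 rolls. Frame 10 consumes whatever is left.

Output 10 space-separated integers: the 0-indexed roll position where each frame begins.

Frame 1 starts at roll index 0: rolls=3,1 (sum=4), consumes 2 rolls
Frame 2 starts at roll index 2: rolls=3,4 (sum=7), consumes 2 rolls
Frame 3 starts at roll index 4: rolls=0,8 (sum=8), consumes 2 rolls
Frame 4 starts at roll index 6: rolls=3,7 (sum=10), consumes 2 rolls
Frame 5 starts at roll index 8: roll=10 (strike), consumes 1 roll
Frame 6 starts at roll index 9: rolls=6,0 (sum=6), consumes 2 rolls
Frame 7 starts at roll index 11: rolls=8,0 (sum=8), consumes 2 rolls
Frame 8 starts at roll index 13: rolls=9,0 (sum=9), consumes 2 rolls
Frame 9 starts at roll index 15: rolls=9,1 (sum=10), consumes 2 rolls
Frame 10 starts at roll index 17: 2 remaining rolls

Answer: 0 2 4 6 8 9 11 13 15 17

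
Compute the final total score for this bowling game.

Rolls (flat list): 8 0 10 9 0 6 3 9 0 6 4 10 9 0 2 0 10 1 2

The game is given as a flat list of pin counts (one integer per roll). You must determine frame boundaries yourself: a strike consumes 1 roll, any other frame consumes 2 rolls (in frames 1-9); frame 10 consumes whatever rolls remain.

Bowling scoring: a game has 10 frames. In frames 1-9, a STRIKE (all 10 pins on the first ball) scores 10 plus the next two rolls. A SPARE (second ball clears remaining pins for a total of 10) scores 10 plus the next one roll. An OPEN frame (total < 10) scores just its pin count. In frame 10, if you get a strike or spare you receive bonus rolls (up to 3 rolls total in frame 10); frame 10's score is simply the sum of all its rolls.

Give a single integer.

Answer: 117

Derivation:
Frame 1: OPEN (8+0=8). Cumulative: 8
Frame 2: STRIKE. 10 + next two rolls (9+0) = 19. Cumulative: 27
Frame 3: OPEN (9+0=9). Cumulative: 36
Frame 4: OPEN (6+3=9). Cumulative: 45
Frame 5: OPEN (9+0=9). Cumulative: 54
Frame 6: SPARE (6+4=10). 10 + next roll (10) = 20. Cumulative: 74
Frame 7: STRIKE. 10 + next two rolls (9+0) = 19. Cumulative: 93
Frame 8: OPEN (9+0=9). Cumulative: 102
Frame 9: OPEN (2+0=2). Cumulative: 104
Frame 10: STRIKE. Sum of all frame-10 rolls (10+1+2) = 13. Cumulative: 117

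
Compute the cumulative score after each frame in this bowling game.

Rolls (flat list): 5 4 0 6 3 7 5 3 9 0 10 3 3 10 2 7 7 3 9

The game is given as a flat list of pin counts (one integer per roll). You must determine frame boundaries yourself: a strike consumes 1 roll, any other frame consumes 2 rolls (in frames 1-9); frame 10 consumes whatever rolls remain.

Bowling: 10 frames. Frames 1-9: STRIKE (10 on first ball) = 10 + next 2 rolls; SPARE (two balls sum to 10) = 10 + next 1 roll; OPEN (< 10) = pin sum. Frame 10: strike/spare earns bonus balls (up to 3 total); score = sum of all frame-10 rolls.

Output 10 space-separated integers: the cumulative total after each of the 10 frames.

Answer: 9 15 30 38 47 63 69 88 97 116

Derivation:
Frame 1: OPEN (5+4=9). Cumulative: 9
Frame 2: OPEN (0+6=6). Cumulative: 15
Frame 3: SPARE (3+7=10). 10 + next roll (5) = 15. Cumulative: 30
Frame 4: OPEN (5+3=8). Cumulative: 38
Frame 5: OPEN (9+0=9). Cumulative: 47
Frame 6: STRIKE. 10 + next two rolls (3+3) = 16. Cumulative: 63
Frame 7: OPEN (3+3=6). Cumulative: 69
Frame 8: STRIKE. 10 + next two rolls (2+7) = 19. Cumulative: 88
Frame 9: OPEN (2+7=9). Cumulative: 97
Frame 10: SPARE. Sum of all frame-10 rolls (7+3+9) = 19. Cumulative: 116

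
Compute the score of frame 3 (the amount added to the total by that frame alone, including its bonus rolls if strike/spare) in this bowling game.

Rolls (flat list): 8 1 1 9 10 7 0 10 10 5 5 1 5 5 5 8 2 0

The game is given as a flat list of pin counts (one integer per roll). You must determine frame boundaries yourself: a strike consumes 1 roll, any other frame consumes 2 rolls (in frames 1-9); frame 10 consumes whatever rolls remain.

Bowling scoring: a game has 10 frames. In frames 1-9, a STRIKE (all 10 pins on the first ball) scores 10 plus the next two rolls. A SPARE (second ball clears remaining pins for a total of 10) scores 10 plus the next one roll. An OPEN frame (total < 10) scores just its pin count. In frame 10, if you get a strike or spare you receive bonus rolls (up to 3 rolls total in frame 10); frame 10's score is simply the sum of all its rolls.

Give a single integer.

Frame 1: OPEN (8+1=9). Cumulative: 9
Frame 2: SPARE (1+9=10). 10 + next roll (10) = 20. Cumulative: 29
Frame 3: STRIKE. 10 + next two rolls (7+0) = 17. Cumulative: 46
Frame 4: OPEN (7+0=7). Cumulative: 53
Frame 5: STRIKE. 10 + next two rolls (10+5) = 25. Cumulative: 78

Answer: 17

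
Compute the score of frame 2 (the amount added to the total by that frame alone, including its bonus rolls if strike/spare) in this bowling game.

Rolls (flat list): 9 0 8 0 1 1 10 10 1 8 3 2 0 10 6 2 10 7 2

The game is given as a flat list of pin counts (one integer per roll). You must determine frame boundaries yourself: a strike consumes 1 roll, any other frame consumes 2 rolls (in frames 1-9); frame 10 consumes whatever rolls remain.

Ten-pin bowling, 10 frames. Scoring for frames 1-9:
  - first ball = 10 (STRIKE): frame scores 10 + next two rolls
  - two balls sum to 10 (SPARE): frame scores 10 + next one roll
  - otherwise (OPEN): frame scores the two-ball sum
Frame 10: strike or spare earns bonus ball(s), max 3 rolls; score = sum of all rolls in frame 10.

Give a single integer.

Frame 1: OPEN (9+0=9). Cumulative: 9
Frame 2: OPEN (8+0=8). Cumulative: 17
Frame 3: OPEN (1+1=2). Cumulative: 19
Frame 4: STRIKE. 10 + next two rolls (10+1) = 21. Cumulative: 40

Answer: 8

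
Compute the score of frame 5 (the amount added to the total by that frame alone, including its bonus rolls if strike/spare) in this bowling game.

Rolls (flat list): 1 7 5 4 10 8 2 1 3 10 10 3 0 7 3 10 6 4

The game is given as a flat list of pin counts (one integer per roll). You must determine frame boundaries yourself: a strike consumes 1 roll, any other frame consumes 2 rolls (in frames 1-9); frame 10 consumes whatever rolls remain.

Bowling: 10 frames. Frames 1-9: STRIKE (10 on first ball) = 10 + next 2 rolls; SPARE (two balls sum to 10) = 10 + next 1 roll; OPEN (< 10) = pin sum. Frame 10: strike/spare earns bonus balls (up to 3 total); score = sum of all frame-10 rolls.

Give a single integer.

Frame 1: OPEN (1+7=8). Cumulative: 8
Frame 2: OPEN (5+4=9). Cumulative: 17
Frame 3: STRIKE. 10 + next two rolls (8+2) = 20. Cumulative: 37
Frame 4: SPARE (8+2=10). 10 + next roll (1) = 11. Cumulative: 48
Frame 5: OPEN (1+3=4). Cumulative: 52
Frame 6: STRIKE. 10 + next two rolls (10+3) = 23. Cumulative: 75
Frame 7: STRIKE. 10 + next two rolls (3+0) = 13. Cumulative: 88

Answer: 4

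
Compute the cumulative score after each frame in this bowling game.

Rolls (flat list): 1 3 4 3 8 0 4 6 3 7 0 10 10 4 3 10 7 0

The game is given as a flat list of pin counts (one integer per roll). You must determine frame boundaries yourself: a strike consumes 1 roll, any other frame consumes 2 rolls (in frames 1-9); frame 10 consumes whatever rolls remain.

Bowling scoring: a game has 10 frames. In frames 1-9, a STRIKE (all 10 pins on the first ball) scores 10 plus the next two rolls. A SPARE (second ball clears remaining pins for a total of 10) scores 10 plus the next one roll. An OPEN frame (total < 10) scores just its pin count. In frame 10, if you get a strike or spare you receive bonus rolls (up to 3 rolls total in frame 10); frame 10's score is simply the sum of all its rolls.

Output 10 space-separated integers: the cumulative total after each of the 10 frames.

Frame 1: OPEN (1+3=4). Cumulative: 4
Frame 2: OPEN (4+3=7). Cumulative: 11
Frame 3: OPEN (8+0=8). Cumulative: 19
Frame 4: SPARE (4+6=10). 10 + next roll (3) = 13. Cumulative: 32
Frame 5: SPARE (3+7=10). 10 + next roll (0) = 10. Cumulative: 42
Frame 6: SPARE (0+10=10). 10 + next roll (10) = 20. Cumulative: 62
Frame 7: STRIKE. 10 + next two rolls (4+3) = 17. Cumulative: 79
Frame 8: OPEN (4+3=7). Cumulative: 86
Frame 9: STRIKE. 10 + next two rolls (7+0) = 17. Cumulative: 103
Frame 10: OPEN. Sum of all frame-10 rolls (7+0) = 7. Cumulative: 110

Answer: 4 11 19 32 42 62 79 86 103 110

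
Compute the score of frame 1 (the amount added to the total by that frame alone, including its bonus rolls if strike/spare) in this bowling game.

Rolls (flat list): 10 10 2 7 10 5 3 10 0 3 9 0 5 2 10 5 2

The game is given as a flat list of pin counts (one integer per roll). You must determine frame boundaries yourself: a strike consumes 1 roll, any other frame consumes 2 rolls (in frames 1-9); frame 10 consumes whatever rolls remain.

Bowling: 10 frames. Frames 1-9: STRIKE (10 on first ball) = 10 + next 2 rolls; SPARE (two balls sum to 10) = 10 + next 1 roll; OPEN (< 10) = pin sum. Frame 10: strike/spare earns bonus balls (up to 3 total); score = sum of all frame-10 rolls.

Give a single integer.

Answer: 22

Derivation:
Frame 1: STRIKE. 10 + next two rolls (10+2) = 22. Cumulative: 22
Frame 2: STRIKE. 10 + next two rolls (2+7) = 19. Cumulative: 41
Frame 3: OPEN (2+7=9). Cumulative: 50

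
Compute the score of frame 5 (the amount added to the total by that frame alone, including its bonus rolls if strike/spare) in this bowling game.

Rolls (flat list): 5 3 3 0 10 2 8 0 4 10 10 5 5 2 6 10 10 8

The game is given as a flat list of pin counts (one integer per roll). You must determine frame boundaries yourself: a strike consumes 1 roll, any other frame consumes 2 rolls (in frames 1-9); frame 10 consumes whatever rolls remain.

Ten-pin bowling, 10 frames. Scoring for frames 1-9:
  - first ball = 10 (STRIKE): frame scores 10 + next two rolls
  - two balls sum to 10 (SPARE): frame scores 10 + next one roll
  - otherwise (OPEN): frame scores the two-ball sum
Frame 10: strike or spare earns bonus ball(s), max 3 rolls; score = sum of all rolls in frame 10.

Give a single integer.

Answer: 4

Derivation:
Frame 1: OPEN (5+3=8). Cumulative: 8
Frame 2: OPEN (3+0=3). Cumulative: 11
Frame 3: STRIKE. 10 + next two rolls (2+8) = 20. Cumulative: 31
Frame 4: SPARE (2+8=10). 10 + next roll (0) = 10. Cumulative: 41
Frame 5: OPEN (0+4=4). Cumulative: 45
Frame 6: STRIKE. 10 + next two rolls (10+5) = 25. Cumulative: 70
Frame 7: STRIKE. 10 + next two rolls (5+5) = 20. Cumulative: 90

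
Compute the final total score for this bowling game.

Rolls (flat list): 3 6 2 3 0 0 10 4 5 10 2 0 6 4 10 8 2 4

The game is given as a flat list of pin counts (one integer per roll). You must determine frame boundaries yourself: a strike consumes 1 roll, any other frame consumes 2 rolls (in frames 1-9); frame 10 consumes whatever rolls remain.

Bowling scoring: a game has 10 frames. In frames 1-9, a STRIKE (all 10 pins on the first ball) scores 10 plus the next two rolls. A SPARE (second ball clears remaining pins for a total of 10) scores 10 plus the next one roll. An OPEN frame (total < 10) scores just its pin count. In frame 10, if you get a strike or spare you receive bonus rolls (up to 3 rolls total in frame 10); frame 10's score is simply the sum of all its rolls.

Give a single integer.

Frame 1: OPEN (3+6=9). Cumulative: 9
Frame 2: OPEN (2+3=5). Cumulative: 14
Frame 3: OPEN (0+0=0). Cumulative: 14
Frame 4: STRIKE. 10 + next two rolls (4+5) = 19. Cumulative: 33
Frame 5: OPEN (4+5=9). Cumulative: 42
Frame 6: STRIKE. 10 + next two rolls (2+0) = 12. Cumulative: 54
Frame 7: OPEN (2+0=2). Cumulative: 56
Frame 8: SPARE (6+4=10). 10 + next roll (10) = 20. Cumulative: 76
Frame 9: STRIKE. 10 + next two rolls (8+2) = 20. Cumulative: 96
Frame 10: SPARE. Sum of all frame-10 rolls (8+2+4) = 14. Cumulative: 110

Answer: 110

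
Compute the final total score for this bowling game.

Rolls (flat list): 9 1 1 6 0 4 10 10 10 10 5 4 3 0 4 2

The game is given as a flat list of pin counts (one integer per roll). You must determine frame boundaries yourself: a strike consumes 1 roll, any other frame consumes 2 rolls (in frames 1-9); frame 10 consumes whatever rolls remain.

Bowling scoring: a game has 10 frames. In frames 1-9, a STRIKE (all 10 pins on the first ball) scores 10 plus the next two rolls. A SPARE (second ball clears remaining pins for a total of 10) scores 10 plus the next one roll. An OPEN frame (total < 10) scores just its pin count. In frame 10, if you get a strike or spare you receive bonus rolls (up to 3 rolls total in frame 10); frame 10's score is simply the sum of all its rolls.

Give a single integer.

Answer: 144

Derivation:
Frame 1: SPARE (9+1=10). 10 + next roll (1) = 11. Cumulative: 11
Frame 2: OPEN (1+6=7). Cumulative: 18
Frame 3: OPEN (0+4=4). Cumulative: 22
Frame 4: STRIKE. 10 + next two rolls (10+10) = 30. Cumulative: 52
Frame 5: STRIKE. 10 + next two rolls (10+10) = 30. Cumulative: 82
Frame 6: STRIKE. 10 + next two rolls (10+5) = 25. Cumulative: 107
Frame 7: STRIKE. 10 + next two rolls (5+4) = 19. Cumulative: 126
Frame 8: OPEN (5+4=9). Cumulative: 135
Frame 9: OPEN (3+0=3). Cumulative: 138
Frame 10: OPEN. Sum of all frame-10 rolls (4+2) = 6. Cumulative: 144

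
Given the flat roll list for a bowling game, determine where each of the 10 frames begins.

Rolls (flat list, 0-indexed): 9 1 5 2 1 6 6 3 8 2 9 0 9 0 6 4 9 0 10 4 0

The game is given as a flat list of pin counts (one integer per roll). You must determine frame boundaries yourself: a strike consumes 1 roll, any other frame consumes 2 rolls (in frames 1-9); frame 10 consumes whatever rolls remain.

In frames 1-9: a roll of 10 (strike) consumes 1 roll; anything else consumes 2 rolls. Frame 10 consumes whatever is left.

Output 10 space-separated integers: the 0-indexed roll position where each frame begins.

Answer: 0 2 4 6 8 10 12 14 16 18

Derivation:
Frame 1 starts at roll index 0: rolls=9,1 (sum=10), consumes 2 rolls
Frame 2 starts at roll index 2: rolls=5,2 (sum=7), consumes 2 rolls
Frame 3 starts at roll index 4: rolls=1,6 (sum=7), consumes 2 rolls
Frame 4 starts at roll index 6: rolls=6,3 (sum=9), consumes 2 rolls
Frame 5 starts at roll index 8: rolls=8,2 (sum=10), consumes 2 rolls
Frame 6 starts at roll index 10: rolls=9,0 (sum=9), consumes 2 rolls
Frame 7 starts at roll index 12: rolls=9,0 (sum=9), consumes 2 rolls
Frame 8 starts at roll index 14: rolls=6,4 (sum=10), consumes 2 rolls
Frame 9 starts at roll index 16: rolls=9,0 (sum=9), consumes 2 rolls
Frame 10 starts at roll index 18: 3 remaining rolls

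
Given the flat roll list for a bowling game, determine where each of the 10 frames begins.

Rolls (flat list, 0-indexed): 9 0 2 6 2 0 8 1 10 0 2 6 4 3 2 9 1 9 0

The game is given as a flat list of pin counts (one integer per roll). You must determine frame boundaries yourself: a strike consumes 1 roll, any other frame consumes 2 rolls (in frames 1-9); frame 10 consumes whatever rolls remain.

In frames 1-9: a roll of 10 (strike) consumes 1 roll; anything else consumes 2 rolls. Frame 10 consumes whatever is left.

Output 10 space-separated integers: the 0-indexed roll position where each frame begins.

Frame 1 starts at roll index 0: rolls=9,0 (sum=9), consumes 2 rolls
Frame 2 starts at roll index 2: rolls=2,6 (sum=8), consumes 2 rolls
Frame 3 starts at roll index 4: rolls=2,0 (sum=2), consumes 2 rolls
Frame 4 starts at roll index 6: rolls=8,1 (sum=9), consumes 2 rolls
Frame 5 starts at roll index 8: roll=10 (strike), consumes 1 roll
Frame 6 starts at roll index 9: rolls=0,2 (sum=2), consumes 2 rolls
Frame 7 starts at roll index 11: rolls=6,4 (sum=10), consumes 2 rolls
Frame 8 starts at roll index 13: rolls=3,2 (sum=5), consumes 2 rolls
Frame 9 starts at roll index 15: rolls=9,1 (sum=10), consumes 2 rolls
Frame 10 starts at roll index 17: 2 remaining rolls

Answer: 0 2 4 6 8 9 11 13 15 17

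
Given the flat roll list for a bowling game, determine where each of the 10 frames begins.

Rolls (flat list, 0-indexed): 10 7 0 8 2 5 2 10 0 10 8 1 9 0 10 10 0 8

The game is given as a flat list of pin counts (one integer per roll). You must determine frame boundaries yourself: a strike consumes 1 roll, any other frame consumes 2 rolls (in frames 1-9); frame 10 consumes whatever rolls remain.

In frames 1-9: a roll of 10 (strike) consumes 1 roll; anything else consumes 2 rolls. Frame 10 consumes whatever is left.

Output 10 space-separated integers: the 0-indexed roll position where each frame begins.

Frame 1 starts at roll index 0: roll=10 (strike), consumes 1 roll
Frame 2 starts at roll index 1: rolls=7,0 (sum=7), consumes 2 rolls
Frame 3 starts at roll index 3: rolls=8,2 (sum=10), consumes 2 rolls
Frame 4 starts at roll index 5: rolls=5,2 (sum=7), consumes 2 rolls
Frame 5 starts at roll index 7: roll=10 (strike), consumes 1 roll
Frame 6 starts at roll index 8: rolls=0,10 (sum=10), consumes 2 rolls
Frame 7 starts at roll index 10: rolls=8,1 (sum=9), consumes 2 rolls
Frame 8 starts at roll index 12: rolls=9,0 (sum=9), consumes 2 rolls
Frame 9 starts at roll index 14: roll=10 (strike), consumes 1 roll
Frame 10 starts at roll index 15: 3 remaining rolls

Answer: 0 1 3 5 7 8 10 12 14 15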